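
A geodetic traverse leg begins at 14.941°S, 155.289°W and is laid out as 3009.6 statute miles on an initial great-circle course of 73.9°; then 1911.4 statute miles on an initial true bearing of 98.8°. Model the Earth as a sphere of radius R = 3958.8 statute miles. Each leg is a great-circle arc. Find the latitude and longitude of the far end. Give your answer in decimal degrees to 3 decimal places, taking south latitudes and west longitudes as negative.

Apply the spherical direct solution leg by leg, carrying full precision between legs.
Leg 1: from (-14.941°, -155.289°), δ = 3009.6/3958.8 = 0.760230 rad, θ = 73.9° → φ = -0.126°, λ = -113.832°.
Leg 2: from (-0.126°, -113.832°), δ = 1911.4/3958.8 = 0.482823 rad, θ = 98.8° → φ = -4.185°, λ = -86.442°.

latitude -4.185°, longitude -86.442°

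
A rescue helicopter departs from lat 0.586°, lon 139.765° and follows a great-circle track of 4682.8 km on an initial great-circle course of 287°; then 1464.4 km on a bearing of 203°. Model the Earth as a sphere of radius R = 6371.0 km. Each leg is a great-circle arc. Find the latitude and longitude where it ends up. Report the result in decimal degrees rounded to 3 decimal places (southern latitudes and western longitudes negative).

latitude -0.404°, longitude 93.736°

Apply the spherical direct solution leg by leg, carrying full precision between legs.
Leg 1: from (0.586°, 139.765°), δ = 4682.8/6371 = 0.735018 rad, θ = 287° → φ = 11.750°, λ = 98.844°.
Leg 2: from (11.750°, 98.844°), δ = 1464.4/6371 = 0.229854 rad, θ = 203° → φ = -0.404°, λ = 93.736°.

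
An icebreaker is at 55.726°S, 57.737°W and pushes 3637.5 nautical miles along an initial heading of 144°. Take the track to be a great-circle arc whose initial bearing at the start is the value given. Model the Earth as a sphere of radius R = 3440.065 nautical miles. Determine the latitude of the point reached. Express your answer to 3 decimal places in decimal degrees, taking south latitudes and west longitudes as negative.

latitude -53.391°

The arc subtends δ = 3637.5/3440.065 = 1.057393 rad at the centre.
With φ₁ = -55.726° = -0.972602 rad and θ = 144° = 2.513274 rad:
Destination latitude: φ₂ = arcsin( sin φ₁ cos δ + cos φ₁ sin δ cos θ ) = arcsin(-0.802722) = -53.391°.
Then Δλ = atan2(0.288337, -0.172187) = 2.109135 rad, from sin θ sin δ cos φ₁ over cos δ − sin φ₁ sin φ₂.
Hence λ₂ = -57.737° + 120.845° = 63.108°.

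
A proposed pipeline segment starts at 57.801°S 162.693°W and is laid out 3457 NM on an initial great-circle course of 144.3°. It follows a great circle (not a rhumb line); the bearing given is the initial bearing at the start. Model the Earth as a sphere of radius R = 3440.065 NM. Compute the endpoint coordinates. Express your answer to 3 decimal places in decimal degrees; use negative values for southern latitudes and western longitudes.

latitude -54.982°, longitude -41.830°

The arc subtends δ = 3457/3440.065 = 1.004923 rad at the centre.
With φ₁ = -57.801° = -1.008818 rad and θ = 144.3° = 2.518510 rad:
Applying the spherical law of cosines for sides, sin φ₂ = sin φ₁ cos δ + cos φ₁ sin δ cos θ = -0.818969, so φ₂ = -54.982°.
Δλ = atan2( sin θ sin δ cos φ₁ , cos δ − sin φ₁ sin φ₂ ) = atan2(0.262476, -0.156860) = 2.109461 rad = 120.863°.
Hence λ₂ = -162.693° + 120.863° = -41.830°.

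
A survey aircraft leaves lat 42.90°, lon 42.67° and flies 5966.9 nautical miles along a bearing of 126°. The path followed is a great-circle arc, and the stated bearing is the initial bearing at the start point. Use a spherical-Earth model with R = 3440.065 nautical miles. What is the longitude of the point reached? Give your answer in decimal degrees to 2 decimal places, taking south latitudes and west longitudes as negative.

Central angle δ = d/R = 1.734531 rad.
With φ₁ = 42.90° = 0.748746 rad and θ = 126° = 2.199115 rad:
Applying the spherical law of cosines for sides, sin φ₂ = sin φ₁ cos δ + cos φ₁ sin δ cos θ = -0.535779, so φ₂ = -32.40°.
Δλ = atan2( sin θ sin δ cos φ₁ , cos δ − sin φ₁ sin φ₂ ) = atan2(0.584713, 0.201712) = 1.238604 rad = 70.97°.
Hence λ₂ = 42.67° + 70.97° = 113.64°.

longitude 113.64°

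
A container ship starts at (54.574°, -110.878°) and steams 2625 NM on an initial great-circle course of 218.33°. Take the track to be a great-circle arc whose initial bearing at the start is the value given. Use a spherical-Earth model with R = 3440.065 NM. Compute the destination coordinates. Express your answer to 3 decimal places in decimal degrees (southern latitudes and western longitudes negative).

latitude 15.941°, longitude -137.351°

The arc subtends δ = 2625/3440.065 = 0.763067 rad at the centre.
Start latitude φ₁ = 0.952496 rad; initial bearing θ = 3.810577 rad.
sin φ₂ = sin φ₁ cos δ + cos φ₁ sin δ cos θ = (0.814865)(0.722720) + (0.579651)(0.691141)(-0.784452) = 0.274651
φ₂ = asin(0.274651) = 0.278227 rad = 15.941°.
Then Δλ = atan2(-0.248461, 0.498916) = -0.462047 rad, from sin θ sin δ cos φ₁ over cos δ − sin φ₁ sin φ₂.
λ₂ = -110.878° + -26.473° = -137.351°.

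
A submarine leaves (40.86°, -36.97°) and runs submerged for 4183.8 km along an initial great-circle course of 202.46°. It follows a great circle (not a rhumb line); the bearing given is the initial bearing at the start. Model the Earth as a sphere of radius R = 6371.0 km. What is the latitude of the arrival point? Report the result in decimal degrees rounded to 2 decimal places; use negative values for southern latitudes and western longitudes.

latitude 5.25°

Central angle δ = d/R = 0.656694 rad.
Start latitude φ₁ = 0.713142 rad; initial bearing θ = 3.533594 rad.
Destination latitude: φ₂ = arcsin( sin φ₁ cos δ + cos φ₁ sin δ cos θ ) = arcsin(0.091441) = 5.25°.
Δλ = atan2( sin θ sin δ cos φ₁ , cos δ − sin φ₁ sin φ₂ ) = atan2(-0.176398, 0.732193) = -0.236413 rad = -13.55°.
λ₂ = -36.97° + -13.55° = -50.52°.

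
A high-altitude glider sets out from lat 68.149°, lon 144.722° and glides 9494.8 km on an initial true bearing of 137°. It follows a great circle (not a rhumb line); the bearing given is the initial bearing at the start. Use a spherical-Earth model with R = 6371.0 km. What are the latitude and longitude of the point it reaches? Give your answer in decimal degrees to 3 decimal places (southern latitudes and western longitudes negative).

Central angle δ = d/R = 1.490315 rad.
Start latitude φ₁ = 1.189424 rad; initial bearing θ = 2.391101 rad.
Applying the spherical law of cosines for sides, sin φ₂ = sin φ₁ cos δ + cos φ₁ sin δ cos θ = -0.196706, so φ₂ = -11.344°.
For the longitude increment, Δλ = atan2( sin θ sin δ cos φ₁, cos δ − sin φ₁ sin φ₂ ) = atan2(0.253014, 0.262968) = 43.895°.
λ₂ = 144.722° + 43.895° = 188.617°, normalized to (−180°, 180°] → -171.383°.

latitude -11.344°, longitude -171.383°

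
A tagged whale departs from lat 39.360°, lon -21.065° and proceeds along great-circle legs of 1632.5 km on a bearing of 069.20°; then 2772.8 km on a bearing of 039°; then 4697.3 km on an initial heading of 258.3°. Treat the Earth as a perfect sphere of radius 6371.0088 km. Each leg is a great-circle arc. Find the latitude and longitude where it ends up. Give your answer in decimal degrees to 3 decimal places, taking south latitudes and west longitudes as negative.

latitude 34.459°, longitude -23.935°

Apply the spherical direct solution leg by leg, carrying full precision between legs.
Leg 1: from (39.360°, -21.065°), δ = 1632.5/6371.0088 = 0.256239 rad, θ = 69.2° → φ = 43.084°, λ = -2.136°.
Leg 2: from (43.084°, -2.136°), δ = 2772.8/6371.0088 = 0.435221 rad, θ = 39° → φ = 59.170°, λ = 29.044°.
Leg 3: from (59.170°, 29.044°), δ = 4697.3/6371.0088 = 0.737293 rad, θ = 258.3° → φ = 34.459°, λ = -23.935°.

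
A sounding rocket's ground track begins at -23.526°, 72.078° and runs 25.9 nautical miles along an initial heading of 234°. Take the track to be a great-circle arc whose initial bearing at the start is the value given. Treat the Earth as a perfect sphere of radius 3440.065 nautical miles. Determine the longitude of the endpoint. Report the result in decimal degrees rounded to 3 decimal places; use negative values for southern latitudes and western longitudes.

Central angle δ = d/R = 0.007529 rad.
Converting: φ₁ = -0.410606 rad, θ = 4.084070 rad.
sin φ₂ = sin φ₁ cos δ + cos φ₁ sin δ cos θ = (-0.399165)(0.999972) + (0.916879)(0.007529)(-0.587785) = -0.403211
φ₂ = asin(-0.403211) = -0.415023 rad = -23.779°.
Δλ = atan2( sin θ sin δ cos φ₁ , cos δ − sin φ₁ sin φ₂ ) = atan2(-0.005585, 0.839024) = -0.006656 rad = -0.381°.
Hence λ₂ = 72.078° + -0.381° = 71.697°.

longitude 71.697°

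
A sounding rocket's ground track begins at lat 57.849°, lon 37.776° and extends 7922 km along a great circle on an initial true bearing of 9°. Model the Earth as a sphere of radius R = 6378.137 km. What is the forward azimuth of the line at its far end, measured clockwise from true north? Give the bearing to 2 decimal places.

final bearing 172.49°

The arc subtends δ = 7922/6378.137 = 1.242055 rad at the centre.
Start latitude φ₁ = 1.009656 rad; initial bearing θ = 0.157080 rad.
Destination latitude: φ₂ = arcsin( sin φ₁ cos δ + cos φ₁ sin δ cos θ ) = arcsin(0.770796) = 50.425°.
Then Δλ = atan2(0.078789, -0.329742) = 2.907049 rad, from sin θ sin δ cos φ₁ over cos δ − sin φ₁ sin φ₂.
λ₂ = 37.776° + 166.562° = 204.338°, normalized to (−180°, 180°] → -155.662°.
The forward bearing on arrival equals the back-azimuth from the destination plus 180°.
Back-azimuth from P₂ (50.43°, -155.66°) to P₁ (57.85°, 37.78°), with Δλ' = λ₁ − λ₂ = 193.44°: atan2( sin Δλ' cos φ₁ , cos φ₂ sin φ₁ − sin φ₂ cos φ₁ cos Δλ' ) = 352.49°.
Final bearing = (352.49° + 180°) mod 360° = 172.49°.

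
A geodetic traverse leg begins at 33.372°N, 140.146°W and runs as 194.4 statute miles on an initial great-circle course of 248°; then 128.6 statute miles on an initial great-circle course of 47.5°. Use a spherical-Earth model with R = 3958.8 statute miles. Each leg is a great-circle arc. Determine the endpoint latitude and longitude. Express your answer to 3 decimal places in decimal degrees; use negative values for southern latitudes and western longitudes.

latitude 33.527°, longitude -141.586°

Apply the spherical direct solution leg by leg, carrying full precision between legs.
Leg 1: from (33.372°, -140.146°), δ = 194.4/3958.8 = 0.049106 rad, θ = 248° → φ = 32.280°, λ = -143.232°.
Leg 2: from (32.280°, -143.232°), δ = 128.6/3958.8 = 0.032485 rad, θ = 47.5° → φ = 33.527°, λ = -141.586°.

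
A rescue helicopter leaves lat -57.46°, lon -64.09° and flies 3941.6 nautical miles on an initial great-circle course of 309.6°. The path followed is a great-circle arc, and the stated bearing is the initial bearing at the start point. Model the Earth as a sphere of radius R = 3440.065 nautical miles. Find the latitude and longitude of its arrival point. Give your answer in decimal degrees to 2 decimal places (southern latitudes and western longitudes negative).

The arc subtends δ = 3941.6/3440.065 = 1.145792 rad at the centre.
Converting: φ₁ = -1.002866 rad, θ = 5.403539 rad.
Destination latitude: φ₂ = arcsin( sin φ₁ cos δ + cos φ₁ sin δ cos θ ) = arcsin(-0.035235) = -2.02°.
Δλ = atan2( sin θ sin δ cos φ₁ , cos δ − sin φ₁ sin φ₂ ) = atan2(-0.377579, 0.382620) = -0.778767 rad = -44.62°.
λ₂ = -64.09° + -44.62° = -108.71°.

latitude -2.02°, longitude -108.71°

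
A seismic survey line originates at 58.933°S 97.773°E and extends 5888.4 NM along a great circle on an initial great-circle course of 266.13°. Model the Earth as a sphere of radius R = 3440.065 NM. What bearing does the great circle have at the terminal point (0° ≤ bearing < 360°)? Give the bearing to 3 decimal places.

final bearing 328.884°

δ = 5888.4/3440.065 = 1.711712 rad (98.0739°).
Converting: φ₁ = -1.028575 rad, θ = 4.644845 rad.
Destination latitude: φ₂ = arcsin( sin φ₁ cos δ + cos φ₁ sin δ cos θ ) = arcsin(0.085820) = 4.923°.
Then Δλ = atan2(-0.509760, -0.066939) = -1.701364 rad, from sin θ sin δ cos φ₁ over cos δ − sin φ₁ sin φ₂.
λ₂ = 97.773° + -97.481° = 0.292°.
The forward bearing on arrival equals the back-azimuth from the destination plus 180°.
Back-azimuth from P₂ (4.923°, 0.292°) to P₁ (-58.933°, 97.773°), with Δλ' = λ₁ − λ₂ = 97.481°: atan2( sin Δλ' cos φ₁ , cos φ₂ sin φ₁ − sin φ₂ cos φ₁ cos Δλ' ) = 148.884°.
Final bearing = (148.884° + 180°) mod 360° = 328.884°.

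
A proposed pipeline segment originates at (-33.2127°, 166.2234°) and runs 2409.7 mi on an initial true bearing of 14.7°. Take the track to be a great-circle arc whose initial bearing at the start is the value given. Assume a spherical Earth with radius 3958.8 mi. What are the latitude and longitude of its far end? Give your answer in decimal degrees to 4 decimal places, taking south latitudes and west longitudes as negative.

Central angle δ = d/R = 0.608695 rad.
Converting: φ₁ = -0.579671 rad, θ = 0.256563 rad.
Applying the spherical law of cosines for sides, sin φ₂ = sin φ₁ cos δ + cos φ₁ sin δ cos θ = 0.013361, so φ₂ = 0.7655°.
Then Δλ = atan2(0.121395, 0.827713) = 0.145625 rad, from sin θ sin δ cos φ₁ over cos δ − sin φ₁ sin φ₂.
λ₂ = λ₁ + Δλ = 174.5671°.

latitude 0.7655°, longitude 174.5671°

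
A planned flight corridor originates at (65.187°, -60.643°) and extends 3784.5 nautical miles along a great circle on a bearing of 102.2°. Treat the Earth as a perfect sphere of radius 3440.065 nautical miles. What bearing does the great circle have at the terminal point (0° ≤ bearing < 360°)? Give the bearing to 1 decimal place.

final bearing 154.2°

δ = 3784.5/3440.065 = 1.100125 rad (63.0325°).
With φ₁ = 65.187° = 1.137728 rad and θ = 102.2° = 1.783726 rad:
sin φ₂ = sin φ₁ cos δ + cos φ₁ sin δ cos θ = (0.907682)(0.453485) + (0.419658)(0.891264)(-0.211325) = 0.332579
φ₂ = asin(0.332579) = 0.339037 rad = 19.425°.
Δλ = atan2( sin θ sin δ cos φ₁ , cos δ − sin φ₁ sin φ₂ ) = atan2(0.365579, 0.151609) = 1.177675 rad = 67.476°.
λ₂ = λ₁ + Δλ = 6.833°.
The forward bearing on arrival equals the back-azimuth from the destination plus 180°.
Back-azimuth from P₂ (19.4°, 6.8°) to P₁ (65.2°, -60.6°), with Δλ' = λ₁ − λ₂ = -67.5°: atan2( sin Δλ' cos φ₁ , cos φ₂ sin φ₁ − sin φ₂ cos φ₁ cos Δλ' ) = 334.2°.
Final bearing = (334.2° + 180°) mod 360° = 154.2°.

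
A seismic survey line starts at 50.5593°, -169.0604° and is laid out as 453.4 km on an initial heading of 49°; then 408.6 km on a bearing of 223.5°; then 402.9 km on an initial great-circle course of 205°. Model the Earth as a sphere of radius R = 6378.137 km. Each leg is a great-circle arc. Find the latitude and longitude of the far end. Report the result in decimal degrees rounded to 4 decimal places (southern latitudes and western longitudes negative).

latitude 47.0893°, longitude -170.1447°

Apply the spherical direct solution leg by leg, carrying full precision between legs.
Leg 1: from (50.5593°, -169.0604°), δ = 453.4/6378.137 = 0.071087 rad, θ = 49° → φ = 53.1239°, λ = -163.9355°.
Leg 2: from (53.1239°, -163.9355°), δ = 408.6/6378.137 = 0.064063 rad, θ = 223.5° → φ = 50.3923°, λ = -167.8991°.
Leg 3: from (50.3923°, -167.8991°), δ = 402.9/6378.137 = 0.063169 rad, θ = 205° → φ = 47.0893°, λ = -170.1447°.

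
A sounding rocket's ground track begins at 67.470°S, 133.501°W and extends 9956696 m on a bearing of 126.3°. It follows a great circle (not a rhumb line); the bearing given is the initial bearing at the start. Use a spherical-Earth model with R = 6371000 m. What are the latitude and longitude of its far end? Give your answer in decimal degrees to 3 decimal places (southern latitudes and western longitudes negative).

latitude -13.545°, longitude -9.493°

Central angle δ = d/R = 1.562815 rad.
With φ₁ = -67.470° = -1.177574 rad and θ = 126.3° = 2.204351 rad:
Destination latitude: φ₂ = arcsin( sin φ₁ cos δ + cos φ₁ sin δ cos θ ) = arcsin(-0.234205) = -13.545°.
Then Δλ = atan2(0.308795, -0.208349) = 2.164350 rad, from sin θ sin δ cos φ₁ over cos δ − sin φ₁ sin φ₂.
Hence λ₂ = -133.501° + 124.008° = -9.493°.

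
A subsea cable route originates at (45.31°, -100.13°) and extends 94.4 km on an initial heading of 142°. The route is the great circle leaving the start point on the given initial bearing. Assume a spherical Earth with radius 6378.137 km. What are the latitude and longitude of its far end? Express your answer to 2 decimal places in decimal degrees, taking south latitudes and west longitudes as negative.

latitude 44.64°, longitude -99.40°

δ = 94.4/6378.137 = 0.014801 rad (0.8480°).
With φ₁ = 45.31° = 0.790809 rad and θ = 142° = 2.478368 rad:
Applying the spherical law of cosines for sides, sin φ₂ = sin φ₁ cos δ + cos φ₁ sin δ cos θ = 0.702642, so φ₂ = 44.64°.
For the longitude increment, Δλ = atan2( sin θ sin δ cos φ₁, cos δ − sin φ₁ sin φ₂ ) = atan2(0.006408, 0.500366) = 0.73°.
Hence λ₂ = -100.13° + 0.73° = -99.40°.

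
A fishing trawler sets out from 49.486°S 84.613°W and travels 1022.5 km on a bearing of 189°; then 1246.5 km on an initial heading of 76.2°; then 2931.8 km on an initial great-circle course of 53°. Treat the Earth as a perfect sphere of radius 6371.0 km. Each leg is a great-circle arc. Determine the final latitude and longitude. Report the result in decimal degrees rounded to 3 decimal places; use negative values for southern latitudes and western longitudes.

latitude -34.905°, longitude -42.835°

Apply the spherical direct solution leg by leg, carrying full precision between legs.
Leg 1: from (-49.486°, -84.613°), δ = 1022.5/6371 = 0.160493 rad, θ = 189° → φ = -58.541°, λ = -87.359°.
Leg 2: from (-58.541°, -87.359°), δ = 1246.5/6371 = 0.195652 rad, θ = 76.2° → φ = -54.345°, λ = -68.461°.
Leg 3: from (-54.345°, -68.461°), δ = 2931.8/6371 = 0.460179 rad, θ = 53° → φ = -34.905°, λ = -42.835°.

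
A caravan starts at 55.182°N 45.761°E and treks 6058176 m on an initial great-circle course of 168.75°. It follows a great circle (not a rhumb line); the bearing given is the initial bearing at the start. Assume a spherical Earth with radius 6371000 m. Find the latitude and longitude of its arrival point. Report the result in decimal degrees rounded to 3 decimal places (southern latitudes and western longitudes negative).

latitude 1.211°, longitude 54.900°

Angular distance δ = d/R = 6058176 / 6371000 = 0.950899 rad.
Converting: φ₁ = 0.963108 rad, θ = 2.945243 rad.
Destination latitude: φ₂ = arcsin( sin φ₁ cos δ + cos φ₁ sin δ cos θ ) = arcsin(0.021138) = 1.211°.
Δλ = atan2( sin θ sin δ cos φ₁ , cos δ − sin φ₁ sin φ₂ ) = atan2(0.090665, 0.563598) = 0.159502 rad = 9.139°.
λ₂ = λ₁ + Δλ = 54.900°.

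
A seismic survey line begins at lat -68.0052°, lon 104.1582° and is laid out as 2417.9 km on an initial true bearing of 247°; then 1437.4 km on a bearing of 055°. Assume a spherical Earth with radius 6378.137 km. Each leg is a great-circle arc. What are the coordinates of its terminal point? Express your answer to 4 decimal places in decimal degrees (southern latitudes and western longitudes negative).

Apply the spherical direct solution leg by leg, carrying full precision between legs.
Leg 1: from (-68.0052°, 104.1582°), δ = 2417.9/6378.137 = 0.379092 rad, θ = 247° → φ = -66.2829°, λ = 46.2777°.
Leg 2: from (-66.2829°, 46.2777°), δ = 1437.4/6378.137 = 0.225364 rad, θ = 55° → φ = -57.2287°, λ = 66.0432°.

latitude -57.2287°, longitude 66.0432°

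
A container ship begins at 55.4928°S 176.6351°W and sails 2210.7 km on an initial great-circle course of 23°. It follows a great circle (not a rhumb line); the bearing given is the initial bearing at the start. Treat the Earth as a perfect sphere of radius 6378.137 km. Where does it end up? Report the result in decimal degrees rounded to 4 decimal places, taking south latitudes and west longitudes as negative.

latitude -36.7197°, longitude -167.1034°

Angular distance δ = d/R = 2210.7 / 6378.137 = 0.346606 rad.
Start latitude φ₁ = -0.968532 rad; initial bearing θ = 0.401426 rad.
sin φ₂ = sin φ₁ cos δ + cos φ₁ sin δ cos θ = (-0.824055)(0.940531) + (0.566510)(0.339708)(0.920505) = -0.597900
φ₂ = asin(-0.597900) = -0.640879 rad = -36.7197°.
Then Δλ = atan2(0.075195, 0.447828) = 0.166359 rad, from sin θ sin δ cos φ₁ over cos δ − sin φ₁ sin φ₂.
λ₂ = -176.6351° + 9.5317° = -167.1034°.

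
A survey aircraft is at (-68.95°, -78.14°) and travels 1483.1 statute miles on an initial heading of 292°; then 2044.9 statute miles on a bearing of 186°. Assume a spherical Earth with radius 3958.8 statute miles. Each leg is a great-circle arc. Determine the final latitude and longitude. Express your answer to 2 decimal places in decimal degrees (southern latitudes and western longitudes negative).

Apply the spherical direct solution leg by leg, carrying full precision between legs.
Leg 1: from (-68.95°, -78.14°), δ = 1483.1/3958.8 = 0.374634 rad, θ = 292° → φ = -55.01°, λ = -114.42°.
Leg 2: from (-55.01°, -114.42°), δ = 2044.9/3958.8 = 0.516545 rad, θ = 186° → φ = -83.74°, λ = -142.66°.

latitude -83.74°, longitude -142.66°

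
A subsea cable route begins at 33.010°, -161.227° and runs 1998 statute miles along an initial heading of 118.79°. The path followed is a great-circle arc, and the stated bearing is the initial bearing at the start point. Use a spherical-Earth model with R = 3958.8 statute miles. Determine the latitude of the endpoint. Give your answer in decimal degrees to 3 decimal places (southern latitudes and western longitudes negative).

latitude 16.354°

The arc subtends δ = 1998/3958.8 = 0.504698 rad at the centre.
With φ₁ = 33.010° = 0.576133 rad and θ = 118.79° = 2.073277 rad:
Destination latitude: φ₂ = arcsin( sin φ₁ cos δ + cos φ₁ sin δ cos θ ) = arcsin(0.281579) = 16.354°.
Then Δλ = atan2(0.355366, 0.721920) = 0.457429 rad, from sin θ sin δ cos φ₁ over cos δ − sin φ₁ sin φ₂.
Hence λ₂ = -161.227° + 26.209° = -135.018°.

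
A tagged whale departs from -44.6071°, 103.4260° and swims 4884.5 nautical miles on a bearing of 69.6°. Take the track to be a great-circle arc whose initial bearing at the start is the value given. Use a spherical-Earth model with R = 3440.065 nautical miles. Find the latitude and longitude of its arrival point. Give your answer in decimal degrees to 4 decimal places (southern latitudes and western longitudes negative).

latitude 8.0344°, longitude 172.7862°

δ = 4884.5/3440.065 = 1.419886 rad (81.3535°).
Start latitude φ₁ = -0.778541 rad; initial bearing θ = 1.214749 rad.
Applying the spherical law of cosines for sides, sin φ₂ = sin φ₁ cos δ + cos φ₁ sin δ cos θ = 0.139768, so φ₂ = 8.0344°.
Δλ = atan2( sin θ sin δ cos φ₁ , cos δ − sin φ₁ sin φ₂ ) = atan2(0.659704, 0.248489) = 1.210564 rad = 69.3602°.
Hence λ₂ = 103.4260° + 69.3602° = 172.7862°.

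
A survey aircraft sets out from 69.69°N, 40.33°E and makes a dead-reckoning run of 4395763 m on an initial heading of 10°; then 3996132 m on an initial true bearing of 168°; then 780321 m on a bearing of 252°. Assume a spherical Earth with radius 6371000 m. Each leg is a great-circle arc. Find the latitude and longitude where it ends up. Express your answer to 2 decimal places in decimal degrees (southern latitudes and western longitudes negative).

latitude 32.14°, longitude -158.08°

Apply the spherical direct solution leg by leg, carrying full precision between legs.
Leg 1: from (69.69°, 40.33°), δ = 4395763/6371000 = 0.689964 rad, θ = 10° → φ = 70.20°, λ = -158.72°.
Leg 2: from (70.20°, -158.72°), δ = 3996132/6371000 = 0.627238 rad, θ = 168° → φ = 34.57°, λ = -150.19°.
Leg 3: from (34.57°, -150.19°), δ = 780321/6371000 = 0.122480 rad, θ = 252° → φ = 32.14°, λ = -158.08°.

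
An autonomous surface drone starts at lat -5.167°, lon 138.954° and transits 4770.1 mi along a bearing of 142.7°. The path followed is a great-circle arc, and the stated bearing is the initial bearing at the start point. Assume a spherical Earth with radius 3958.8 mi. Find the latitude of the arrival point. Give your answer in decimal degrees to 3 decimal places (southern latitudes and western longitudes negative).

δ = 4770.1/3958.8 = 1.204936 rad (69.0377°).
With φ₁ = -5.167° = -0.090181 rad and θ = 142.7° = 2.490585 rad:
Destination latitude: φ₂ = arcsin( sin φ₁ cos δ + cos φ₁ sin δ cos θ ) = arcsin(-0.772026) = -50.536°.
For the longitude increment, Δλ = atan2( sin θ sin δ cos φ₁, cos δ − sin φ₁ sin φ₂ ) = atan2(0.563582, 0.288225) = 62.914°.
λ₂ = 138.954° + 62.914° = 201.868°, normalized to (−180°, 180°] → -158.132°.

latitude -50.536°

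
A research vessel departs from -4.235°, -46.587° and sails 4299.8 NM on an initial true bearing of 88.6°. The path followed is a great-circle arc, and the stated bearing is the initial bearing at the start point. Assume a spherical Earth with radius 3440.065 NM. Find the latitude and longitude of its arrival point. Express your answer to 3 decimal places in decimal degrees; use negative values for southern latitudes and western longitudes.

The arc subtends δ = 4299.8/3440.065 = 1.249918 rad at the centre.
Converting: φ₁ = -0.073915 rad, θ = 1.546362 rad.
Applying the spherical law of cosines for sides, sin φ₂ = sin φ₁ cos δ + cos φ₁ sin δ cos θ = -0.000170, so φ₂ = -0.010°.
Δλ = atan2( sin θ sin δ cos φ₁ , cos δ − sin φ₁ sin φ₂ ) = atan2(0.946085, 0.315387) = 1.249021 rad = 71.564°.
λ₂ = -46.587° + 71.564° = 24.977°.

latitude -0.010°, longitude 24.977°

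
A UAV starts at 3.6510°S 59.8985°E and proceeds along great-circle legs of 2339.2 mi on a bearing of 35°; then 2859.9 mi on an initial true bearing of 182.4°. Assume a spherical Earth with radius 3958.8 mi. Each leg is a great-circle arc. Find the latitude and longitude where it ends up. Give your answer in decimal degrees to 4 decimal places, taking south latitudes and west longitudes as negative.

latitude -17.6225°, longitude 78.6641°

Apply the spherical direct solution leg by leg, carrying full precision between legs.
Leg 1: from (-3.6510°, 59.8985°), δ = 2339.2/3958.8 = 0.590886 rad, θ = 35° → φ = 23.7370°, λ = 80.3288°.
Leg 2: from (23.7370°, 80.3288°), δ = 2859.9/3958.8 = 0.722416 rad, θ = 182.4° → φ = -17.6225°, λ = 78.6641°.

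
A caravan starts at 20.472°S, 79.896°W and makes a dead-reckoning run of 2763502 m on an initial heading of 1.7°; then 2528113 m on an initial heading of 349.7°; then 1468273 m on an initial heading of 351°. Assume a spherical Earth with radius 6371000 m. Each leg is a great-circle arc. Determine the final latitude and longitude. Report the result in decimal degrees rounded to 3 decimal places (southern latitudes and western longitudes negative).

latitude 39.725°, longitude -86.279°

Apply the spherical direct solution leg by leg, carrying full precision between legs.
Leg 1: from (-20.472°, -79.896°), δ = 2763502/6371000 = 0.433763 rad, θ = 1.7° → φ = 4.371°, λ = -79.180°.
Leg 2: from (4.371°, -79.180°), δ = 2528113/6371000 = 0.396816 rad, θ = 349.7° → φ = 26.708°, λ = -83.616°.
Leg 3: from (26.708°, -83.616°), δ = 1468273/6371000 = 0.230462 rad, θ = 351° → φ = 39.725°, λ = -86.279°.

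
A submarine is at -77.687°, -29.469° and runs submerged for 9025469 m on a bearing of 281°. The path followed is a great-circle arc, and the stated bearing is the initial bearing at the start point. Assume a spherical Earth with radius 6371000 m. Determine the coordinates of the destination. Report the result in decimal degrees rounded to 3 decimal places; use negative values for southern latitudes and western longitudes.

latitude -6.304°, longitude -106.861°

Central angle δ = d/R = 1.416649 rad.
Converting: φ₁ = -1.355894 rad, θ = 4.904375 rad.
Applying the spherical law of cosines for sides, sin φ₂ = sin φ₁ cos δ + cos φ₁ sin δ cos θ = -0.109798, so φ₂ = -6.304°.
Then Δλ = atan2(-0.206852, 0.046265) = -1.350754 rad, from sin θ sin δ cos φ₁ over cos δ − sin φ₁ sin φ₂.
λ₂ = -29.469° + -77.392° = -106.861°.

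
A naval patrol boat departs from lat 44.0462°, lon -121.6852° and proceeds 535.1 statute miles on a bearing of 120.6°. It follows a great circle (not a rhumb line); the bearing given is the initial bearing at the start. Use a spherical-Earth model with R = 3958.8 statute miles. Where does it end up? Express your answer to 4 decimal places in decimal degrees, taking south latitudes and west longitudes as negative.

Angular distance δ = d/R = 535.1 / 3958.8 = 0.135167 rad.
Converting: φ₁ = 0.768751 rad, θ = 2.104867 rad.
Applying the spherical law of cosines for sides, sin φ₂ = sin φ₁ cos δ + cos φ₁ sin δ cos θ = 0.639591, so φ₂ = 39.7613°.
For the longitude increment, Δλ = atan2( sin θ sin δ cos φ₁, cos δ − sin φ₁ sin φ₂ ) = atan2(0.083371, 0.546211) = 8.6784°.
λ₂ = λ₁ + Δλ = -113.0068°.

latitude 39.7613°, longitude -113.0068°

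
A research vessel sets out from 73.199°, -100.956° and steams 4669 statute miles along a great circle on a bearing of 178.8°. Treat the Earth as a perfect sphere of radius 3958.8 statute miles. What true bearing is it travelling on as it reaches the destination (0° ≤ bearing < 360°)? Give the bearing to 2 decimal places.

Angular distance δ = d/R = 4669 / 3958.8 = 1.179398 rad.
With φ₁ = 73.199° = 1.277564 rad and θ = 178.8° = 3.120649 rad:
Destination latitude: φ₂ = arcsin( sin φ₁ cos δ + cos φ₁ sin δ cos θ ) = arcsin(0.098067) = 5.628°.
Then Δλ = atan2(0.005596, 0.287601) = 0.019454 rad, from sin θ sin δ cos φ₁ over cos δ − sin φ₁ sin φ₂.
λ₂ = -100.956° + 1.115° = -99.841°.
The forward bearing on arrival equals the back-azimuth from the destination plus 180°.
Back-azimuth from P₂ (5.63°, -99.84°) to P₁ (73.20°, -100.96°), with Δλ' = λ₁ − λ₂ = -1.11°: atan2( sin Δλ' cos φ₁ , cos φ₂ sin φ₁ − sin φ₂ cos φ₁ cos Δλ' ) = 359.65°.
Final bearing = (359.65° + 180°) mod 360° = 179.65°.

final bearing 179.65°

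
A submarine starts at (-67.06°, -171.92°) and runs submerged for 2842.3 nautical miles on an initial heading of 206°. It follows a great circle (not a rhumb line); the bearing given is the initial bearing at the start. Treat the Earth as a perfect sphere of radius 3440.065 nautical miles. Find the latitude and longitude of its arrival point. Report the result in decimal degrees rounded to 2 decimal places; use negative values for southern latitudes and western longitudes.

Angular distance δ = d/R = 2842.3 / 3440.065 = 0.826234 rad.
Converting: φ₁ = -1.170418 rad, θ = 3.595378 rad.
Applying the spherical law of cosines for sides, sin φ₂ = sin φ₁ cos δ + cos φ₁ sin δ cos θ = -0.881677, so φ₂ = -61.85°.
For the longitude increment, Δλ = atan2( sin θ sin δ cos φ₁, cos δ − sin φ₁ sin φ₂ ) = atan2(-0.125650, -0.134299) = -136.91°.
λ₂ = -171.92° + -136.91° = -308.83°, normalized to (−180°, 180°] → 51.17°.

latitude -61.85°, longitude 51.17°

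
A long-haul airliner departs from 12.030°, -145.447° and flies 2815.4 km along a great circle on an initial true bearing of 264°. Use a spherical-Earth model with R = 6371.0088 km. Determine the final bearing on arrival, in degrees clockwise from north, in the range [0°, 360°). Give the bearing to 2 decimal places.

Central angle δ = d/R = 0.441908 rad.
Start latitude φ₁ = 0.209963 rad; initial bearing θ = 4.607669 rad.
Applying the spherical law of cosines for sides, sin φ₂ = sin φ₁ cos δ + cos φ₁ sin δ cos θ = 0.144681, so φ₂ = 8.319°.
Δλ = atan2( sin θ sin δ cos φ₁ , cos δ − sin φ₁ sin φ₂ ) = atan2(-0.415982, 0.873782) = -0.444321 rad = -25.458°.
λ₂ = -145.447° + -25.458° = -170.905°.
The forward bearing on arrival equals the back-azimuth from the destination plus 180°.
Back-azimuth from P₂ (8.32°, -170.90°) to P₁ (12.03°, -145.45°), with Δλ' = λ₁ − λ₂ = 25.46°: atan2( sin Δλ' cos φ₁ , cos φ₂ sin φ₁ − sin φ₂ cos φ₁ cos Δλ' ) = 79.43°.
Final bearing = (79.43° + 180°) mod 360° = 259.43°.

final bearing 259.43°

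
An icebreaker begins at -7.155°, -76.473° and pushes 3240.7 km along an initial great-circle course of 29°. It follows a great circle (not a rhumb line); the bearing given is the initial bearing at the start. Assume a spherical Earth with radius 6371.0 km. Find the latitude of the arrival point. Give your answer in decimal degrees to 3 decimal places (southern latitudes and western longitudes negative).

Central angle δ = d/R = 0.508664 rad.
Converting: φ₁ = -0.124878 rad, θ = 0.506145 rad.
Destination latitude: φ₂ = arcsin( sin φ₁ cos δ + cos φ₁ sin δ cos θ ) = arcsin(0.313848) = 18.291°.
Δλ = atan2( sin θ sin δ cos φ₁ , cos δ − sin φ₁ sin φ₂ ) = atan2(0.234269, 0.912487) = 0.251309 rad = 14.399°.
Hence λ₂ = -76.473° + 14.399° = -62.074°.

latitude 18.291°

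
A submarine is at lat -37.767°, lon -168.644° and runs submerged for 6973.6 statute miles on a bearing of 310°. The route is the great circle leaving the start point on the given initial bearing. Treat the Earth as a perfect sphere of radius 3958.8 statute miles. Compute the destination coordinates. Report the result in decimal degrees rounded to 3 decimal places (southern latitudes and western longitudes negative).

latitude 37.954°, longitude 118.822°

δ = 6973.6/3958.8 = 1.761544 rad (100.9290°).
Converting: φ₁ = -0.659158 rad, θ = 5.410521 rad.
Applying the spherical law of cosines for sides, sin φ₂ = sin φ₁ cos δ + cos φ₁ sin δ cos θ = 0.615029, so φ₂ = 37.954°.
For the longitude increment, Δλ = atan2( sin θ sin δ cos φ₁, cos δ − sin φ₁ sin φ₂ ) = atan2(-0.594581, 0.187083) = -72.534°.
λ₂ = -168.644° + -72.534° = -241.178°, normalized to (−180°, 180°] → 118.822°.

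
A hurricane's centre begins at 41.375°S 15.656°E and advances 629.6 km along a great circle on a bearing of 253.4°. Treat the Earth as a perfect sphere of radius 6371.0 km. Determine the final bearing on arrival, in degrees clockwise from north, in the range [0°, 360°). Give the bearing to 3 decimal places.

final bearing 258.361°

The arc subtends δ = 629.6/6371 = 0.098823 rad at the centre.
Start latitude φ₁ = -0.722130 rad; initial bearing θ = 4.422664 rad.
Destination latitude: φ₂ = arcsin( sin φ₁ cos δ + cos φ₁ sin δ cos θ ) = arcsin(-0.678911) = -42.759°.
Then Δλ = atan2(-0.070950, 0.546372) = -0.129135 rad, from sin θ sin δ cos φ₁ over cos δ − sin φ₁ sin φ₂.
Hence λ₂ = 15.656° + -7.399° = 8.257°.
The forward bearing on arrival equals the back-azimuth from the destination plus 180°.
Back-azimuth from P₂ (-42.759°, 8.257°) to P₁ (-41.375°, 15.656°), with Δλ' = λ₁ − λ₂ = 7.399°: atan2( sin Δλ' cos φ₁ , cos φ₂ sin φ₁ − sin φ₂ cos φ₁ cos Δλ' ) = 78.361°.
Final bearing = (78.361° + 180°) mod 360° = 258.361°.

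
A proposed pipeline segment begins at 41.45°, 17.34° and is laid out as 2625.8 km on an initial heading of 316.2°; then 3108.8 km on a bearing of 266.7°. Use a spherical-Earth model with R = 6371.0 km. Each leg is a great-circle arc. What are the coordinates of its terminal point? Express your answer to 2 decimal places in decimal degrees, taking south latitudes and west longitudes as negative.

latitude 45.38°, longitude -53.69°

Apply the spherical direct solution leg by leg, carrying full precision between legs.
Leg 1: from (41.45°, 17.34°), δ = 2625.8/6371 = 0.412149 rad, θ = 316.2° → φ = 55.41°, λ = -11.90°.
Leg 2: from (55.41°, -11.90°), δ = 3108.8/6371 = 0.487961 rad, θ = 266.7° → φ = 45.38°, λ = -53.69°.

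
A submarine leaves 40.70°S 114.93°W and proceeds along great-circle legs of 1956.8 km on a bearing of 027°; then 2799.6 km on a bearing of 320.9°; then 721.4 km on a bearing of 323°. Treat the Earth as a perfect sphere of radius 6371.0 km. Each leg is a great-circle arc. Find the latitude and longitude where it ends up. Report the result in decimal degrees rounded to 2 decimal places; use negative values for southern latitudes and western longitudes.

latitude 0.73°, longitude -125.75°

Apply the spherical direct solution leg by leg, carrying full precision between legs.
Leg 1: from (-40.70°, -114.93°), δ = 1956.8/6371 = 0.307142 rad, θ = 27° → φ = -24.67°, λ = -106.24°.
Leg 2: from (-24.67°, -106.24°), δ = 2799.6/6371 = 0.439429 rad, θ = 320.9° → φ = -4.46°, λ = -121.85°.
Leg 3: from (-4.46°, -121.85°), δ = 721.4/6371 = 0.113232 rad, θ = 323° → φ = 0.73°, λ = -125.75°.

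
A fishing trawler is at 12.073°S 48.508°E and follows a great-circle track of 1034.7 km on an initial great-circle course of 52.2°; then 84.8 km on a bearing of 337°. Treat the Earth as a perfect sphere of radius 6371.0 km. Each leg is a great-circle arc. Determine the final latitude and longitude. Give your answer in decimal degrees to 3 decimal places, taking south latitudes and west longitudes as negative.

Apply the spherical direct solution leg by leg, carrying full precision between legs.
Leg 1: from (-12.073°, 48.508°), δ = 1034.7/6371 = 0.162408 rad, θ = 52.2° → φ = -6.286°, λ = 55.893°.
Leg 2: from (-6.286°, 55.893°), δ = 84.8/6371 = 0.013310 rad, θ = 337° → φ = -5.584°, λ = 55.594°.

latitude -5.584°, longitude 55.594°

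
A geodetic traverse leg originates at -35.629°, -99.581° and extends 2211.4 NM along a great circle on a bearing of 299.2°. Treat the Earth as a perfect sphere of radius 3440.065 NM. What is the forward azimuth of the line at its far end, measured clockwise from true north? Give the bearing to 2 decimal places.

δ = 2211.4/3440.065 = 0.642837 rad (36.8318°).
Start latitude φ₁ = -0.621843 rad; initial bearing θ = 5.222025 rad.
Applying the spherical law of cosines for sides, sin φ₂ = sin φ₁ cos δ + cos φ₁ sin δ cos θ = -0.228549, so φ₂ = -13.212°.
Then Δλ = atan2(-0.425333, 0.667261) = -0.567489 rad, from sin θ sin δ cos φ₁ over cos δ − sin φ₁ sin φ₂.
λ₂ = λ₁ + Δλ = -132.096°.
The forward bearing on arrival equals the back-azimuth from the destination plus 180°.
Back-azimuth from P₂ (-13.21°, -132.10°) to P₁ (-35.63°, -99.58°), with Δλ' = λ₁ − λ₂ = 32.51°: atan2( sin Δλ' cos φ₁ , cos φ₂ sin φ₁ − sin φ₂ cos φ₁ cos Δλ' ) = 133.21°.
Final bearing = (133.21° + 180°) mod 360° = 313.21°.

final bearing 313.21°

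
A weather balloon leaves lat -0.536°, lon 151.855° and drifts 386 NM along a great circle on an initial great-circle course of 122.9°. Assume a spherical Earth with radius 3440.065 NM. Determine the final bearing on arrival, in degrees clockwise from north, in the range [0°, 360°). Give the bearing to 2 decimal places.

δ = 386/3440.065 = 0.112207 rad (6.4290°).
Converting: φ₁ = -0.009355 rad, θ = 2.145010 rad.
Applying the spherical law of cosines for sides, sin φ₂ = sin φ₁ cos δ + cos φ₁ sin δ cos θ = -0.070114, so φ₂ = -4.021°.
For the longitude increment, Δλ = atan2( sin θ sin δ cos φ₁, cos δ − sin φ₁ sin φ₂ ) = atan2(0.094010, 0.993055) = 5.408°.
Hence λ₂ = 151.855° + 5.408° = 157.263°.
The forward bearing on arrival equals the back-azimuth from the destination plus 180°.
Back-azimuth from P₂ (-4.02°, 157.26°) to P₁ (-0.54°, 151.85°), with Δλ' = λ₁ − λ₂ = -5.41°: atan2( sin Δλ' cos φ₁ , cos φ₂ sin φ₁ − sin φ₂ cos φ₁ cos Δλ' ) = 302.68°.
Final bearing = (302.68° + 180°) mod 360° = 122.68°.

final bearing 122.68°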